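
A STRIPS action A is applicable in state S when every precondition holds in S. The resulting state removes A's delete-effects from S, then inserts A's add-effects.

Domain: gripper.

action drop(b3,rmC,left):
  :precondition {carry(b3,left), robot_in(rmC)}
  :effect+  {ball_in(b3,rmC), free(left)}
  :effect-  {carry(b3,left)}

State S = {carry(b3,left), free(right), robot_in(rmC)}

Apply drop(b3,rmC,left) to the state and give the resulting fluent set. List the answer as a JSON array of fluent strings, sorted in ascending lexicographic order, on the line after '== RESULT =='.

Progress:
  pre ⊆ S: {carry(b3,left), robot_in(rmC)} ⊆ S  — applicable
  S \ del = {free(right), robot_in(rmC)}
  ∪ add   = {ball_in(b3,rmC), free(left), free(right), robot_in(rmC)}

== RESULT ==
["ball_in(b3,rmC)", "free(left)", "free(right)", "robot_in(rmC)"]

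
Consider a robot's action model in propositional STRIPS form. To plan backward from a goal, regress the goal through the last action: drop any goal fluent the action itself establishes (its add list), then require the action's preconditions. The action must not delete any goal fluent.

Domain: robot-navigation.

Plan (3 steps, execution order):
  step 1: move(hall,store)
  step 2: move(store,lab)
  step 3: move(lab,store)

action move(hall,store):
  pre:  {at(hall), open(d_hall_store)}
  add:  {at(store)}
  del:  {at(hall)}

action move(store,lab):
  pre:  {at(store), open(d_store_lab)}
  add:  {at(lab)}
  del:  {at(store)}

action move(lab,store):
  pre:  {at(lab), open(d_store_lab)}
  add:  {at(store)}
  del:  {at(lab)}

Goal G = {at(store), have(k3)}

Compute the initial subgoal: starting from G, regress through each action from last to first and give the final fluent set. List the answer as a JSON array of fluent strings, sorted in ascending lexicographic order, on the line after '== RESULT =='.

Work backward from the goal:
  through step 3 (move(lab,store)): drop {at(store)}, keep {have(k3)}, require {at(lab), open(d_store_lab)}
    → {at(lab), have(k3), open(d_store_lab)}
  through step 2 (move(store,lab)): drop {at(lab)}, keep {have(k3), open(d_store_lab)}, require {at(store), open(d_store_lab)}
    → {at(store), have(k3), open(d_store_lab)}
  through step 1 (move(hall,store)): drop {at(store)}, keep {have(k3), open(d_store_lab)}, require {at(hall), open(d_hall_store)}
    → {at(hall), have(k3), open(d_hall_store), open(d_store_lab)}

== RESULT ==
["at(hall)", "have(k3)", "open(d_hall_store)", "open(d_store_lab)"]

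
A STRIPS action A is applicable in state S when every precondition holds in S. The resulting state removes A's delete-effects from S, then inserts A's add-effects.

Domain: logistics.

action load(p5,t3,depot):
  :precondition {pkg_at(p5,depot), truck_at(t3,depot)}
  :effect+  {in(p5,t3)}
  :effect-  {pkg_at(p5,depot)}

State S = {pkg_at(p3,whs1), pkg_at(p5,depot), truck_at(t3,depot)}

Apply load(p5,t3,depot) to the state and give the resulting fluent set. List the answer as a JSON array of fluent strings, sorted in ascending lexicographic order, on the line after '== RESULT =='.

Compute (S \ del) ∪ add:
  pre ⊆ S: {pkg_at(p5,depot), truck_at(t3,depot)} ⊆ S  — applicable
  S \ del = {pkg_at(p3,whs1), truck_at(t3,depot)}
  ∪ add   = {in(p5,t3), pkg_at(p3,whs1), truck_at(t3,depot)}

== RESULT ==
["in(p5,t3)", "pkg_at(p3,whs1)", "truck_at(t3,depot)"]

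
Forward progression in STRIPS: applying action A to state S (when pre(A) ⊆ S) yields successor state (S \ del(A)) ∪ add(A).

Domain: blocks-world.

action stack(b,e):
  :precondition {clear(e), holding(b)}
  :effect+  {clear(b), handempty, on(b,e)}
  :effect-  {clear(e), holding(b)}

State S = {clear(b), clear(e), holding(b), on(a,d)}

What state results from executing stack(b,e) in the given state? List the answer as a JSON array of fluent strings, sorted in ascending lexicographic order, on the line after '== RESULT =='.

Progress:
  pre ⊆ S: {clear(e), holding(b)} ⊆ S  — applicable
  S \ del = {clear(b), on(a,d)}
  ∪ add   = {clear(b), handempty, on(a,d), on(b,e)}

== RESULT ==
["clear(b)", "handempty", "on(a,d)", "on(b,e)"]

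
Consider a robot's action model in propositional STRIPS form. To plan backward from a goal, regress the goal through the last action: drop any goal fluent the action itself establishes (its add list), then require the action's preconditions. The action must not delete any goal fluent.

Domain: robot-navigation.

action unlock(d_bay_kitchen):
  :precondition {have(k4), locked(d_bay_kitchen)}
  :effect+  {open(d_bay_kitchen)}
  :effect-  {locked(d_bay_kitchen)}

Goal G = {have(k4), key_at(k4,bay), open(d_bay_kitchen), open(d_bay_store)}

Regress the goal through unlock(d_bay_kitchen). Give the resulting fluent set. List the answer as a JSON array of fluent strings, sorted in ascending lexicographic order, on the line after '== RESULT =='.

Regress:
  G ∩ del = {}  (empty — regression defined)
  G \ add = {have(k4), key_at(k4,bay), open(d_bay_kitchen), open(d_bay_store)} \ {open(d_bay_kitchen)} = {have(k4), key_at(k4,bay), open(d_bay_store)}
  ∪ pre   = {have(k4), key_at(k4,bay), open(d_bay_store)} ∪ {have(k4), locked(d_bay_kitchen)}
          = {have(k4), key_at(k4,bay), locked(d_bay_kitchen), open(d_bay_store)}

== RESULT ==
["have(k4)", "key_at(k4,bay)", "locked(d_bay_kitchen)", "open(d_bay_store)"]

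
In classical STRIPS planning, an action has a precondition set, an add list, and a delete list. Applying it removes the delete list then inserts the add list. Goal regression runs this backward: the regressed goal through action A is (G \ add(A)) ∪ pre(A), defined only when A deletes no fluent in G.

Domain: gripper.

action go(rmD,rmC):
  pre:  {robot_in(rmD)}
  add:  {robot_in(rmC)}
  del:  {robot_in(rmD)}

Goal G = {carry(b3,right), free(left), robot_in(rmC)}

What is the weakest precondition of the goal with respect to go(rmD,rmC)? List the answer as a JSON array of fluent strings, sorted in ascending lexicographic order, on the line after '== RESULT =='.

Compute (G \ add) ∪ pre:
  G ∩ del = {}  (empty — regression defined)
  G \ add = {carry(b3,right), free(left), robot_in(rmC)} \ {robot_in(rmC)} = {carry(b3,right), free(left)}
  ∪ pre   = {carry(b3,right), free(left)} ∪ {robot_in(rmD)}
          = {carry(b3,right), free(left), robot_in(rmD)}

== RESULT ==
["carry(b3,right)", "free(left)", "robot_in(rmD)"]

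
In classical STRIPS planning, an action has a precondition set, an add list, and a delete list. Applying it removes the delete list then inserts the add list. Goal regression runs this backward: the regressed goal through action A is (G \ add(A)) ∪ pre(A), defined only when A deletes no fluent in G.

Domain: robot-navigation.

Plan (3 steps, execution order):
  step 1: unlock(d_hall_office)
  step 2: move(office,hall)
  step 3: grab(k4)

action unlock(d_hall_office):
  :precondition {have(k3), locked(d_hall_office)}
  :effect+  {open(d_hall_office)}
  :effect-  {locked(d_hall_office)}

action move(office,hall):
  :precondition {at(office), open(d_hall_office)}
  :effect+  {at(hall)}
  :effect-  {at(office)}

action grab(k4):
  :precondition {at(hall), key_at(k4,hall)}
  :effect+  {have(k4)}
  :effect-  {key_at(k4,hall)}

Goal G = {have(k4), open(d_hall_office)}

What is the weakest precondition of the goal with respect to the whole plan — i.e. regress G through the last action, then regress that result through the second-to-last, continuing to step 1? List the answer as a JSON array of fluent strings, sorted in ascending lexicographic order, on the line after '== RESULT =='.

Work backward from the goal:
  through step 3 (grab(k4)): drop {have(k4)}, keep {open(d_hall_office)}, require {at(hall), key_at(k4,hall)}
    → {at(hall), key_at(k4,hall), open(d_hall_office)}
  through step 2 (move(office,hall)): drop {at(hall)}, keep {key_at(k4,hall), open(d_hall_office)}, require {at(office), open(d_hall_office)}
    → {at(office), key_at(k4,hall), open(d_hall_office)}
  through step 1 (unlock(d_hall_office)): drop {open(d_hall_office)}, keep {at(office), key_at(k4,hall)}, require {have(k3), locked(d_hall_office)}
    → {at(office), have(k3), key_at(k4,hall), locked(d_hall_office)}

== RESULT ==
["at(office)", "have(k3)", "key_at(k4,hall)", "locked(d_hall_office)"]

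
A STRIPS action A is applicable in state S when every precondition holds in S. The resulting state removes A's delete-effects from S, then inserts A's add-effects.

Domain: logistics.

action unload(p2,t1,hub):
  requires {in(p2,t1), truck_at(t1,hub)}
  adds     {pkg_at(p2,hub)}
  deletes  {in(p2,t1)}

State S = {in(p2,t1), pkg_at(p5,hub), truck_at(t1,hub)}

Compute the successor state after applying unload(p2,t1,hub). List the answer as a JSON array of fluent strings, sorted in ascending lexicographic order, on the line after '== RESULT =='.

Progress:
  pre ⊆ S: {in(p2,t1), truck_at(t1,hub)} ⊆ S  — applicable
  S \ del = {pkg_at(p5,hub), truck_at(t1,hub)}
  ∪ add   = {pkg_at(p2,hub), pkg_at(p5,hub), truck_at(t1,hub)}

== RESULT ==
["pkg_at(p2,hub)", "pkg_at(p5,hub)", "truck_at(t1,hub)"]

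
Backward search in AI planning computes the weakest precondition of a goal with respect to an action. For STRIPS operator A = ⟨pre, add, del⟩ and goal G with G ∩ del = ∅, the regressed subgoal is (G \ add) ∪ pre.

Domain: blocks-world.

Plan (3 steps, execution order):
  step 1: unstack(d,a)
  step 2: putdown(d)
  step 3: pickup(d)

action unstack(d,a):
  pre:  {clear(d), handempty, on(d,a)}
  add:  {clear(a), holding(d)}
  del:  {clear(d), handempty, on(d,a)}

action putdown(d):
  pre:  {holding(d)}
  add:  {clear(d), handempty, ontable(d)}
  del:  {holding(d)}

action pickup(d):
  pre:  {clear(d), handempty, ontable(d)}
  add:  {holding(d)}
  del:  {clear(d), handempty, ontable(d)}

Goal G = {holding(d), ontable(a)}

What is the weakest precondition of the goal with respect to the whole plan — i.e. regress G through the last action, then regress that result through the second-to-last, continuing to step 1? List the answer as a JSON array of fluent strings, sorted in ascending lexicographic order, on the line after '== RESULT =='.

Regress step by step:
  through step 3 (pickup(d)): drop {holding(d)}, keep {ontable(a)}, require {clear(d), handempty, ontable(d)}
    → {clear(d), handempty, ontable(a), ontable(d)}
  through step 2 (putdown(d)): drop {clear(d), handempty, ontable(d)}, keep {ontable(a)}, require {holding(d)}
    → {holding(d), ontable(a)}
  through step 1 (unstack(d,a)): drop {holding(d)}, keep {ontable(a)}, require {clear(d), handempty, on(d,a)}
    → {clear(d), handempty, on(d,a), ontable(a)}

== RESULT ==
["clear(d)", "handempty", "on(d,a)", "ontable(a)"]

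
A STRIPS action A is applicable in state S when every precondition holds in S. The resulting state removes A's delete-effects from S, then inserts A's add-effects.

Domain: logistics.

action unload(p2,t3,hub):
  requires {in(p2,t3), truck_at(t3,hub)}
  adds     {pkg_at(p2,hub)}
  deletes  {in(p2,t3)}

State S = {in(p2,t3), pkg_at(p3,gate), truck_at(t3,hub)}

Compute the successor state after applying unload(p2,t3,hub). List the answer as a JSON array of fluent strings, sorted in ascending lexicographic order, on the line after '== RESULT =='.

Compute (S \ del) ∪ add:
  pre ⊆ S: {in(p2,t3), truck_at(t3,hub)} ⊆ S  — applicable
  S \ del = {pkg_at(p3,gate), truck_at(t3,hub)}
  ∪ add   = {pkg_at(p2,hub), pkg_at(p3,gate), truck_at(t3,hub)}

== RESULT ==
["pkg_at(p2,hub)", "pkg_at(p3,gate)", "truck_at(t3,hub)"]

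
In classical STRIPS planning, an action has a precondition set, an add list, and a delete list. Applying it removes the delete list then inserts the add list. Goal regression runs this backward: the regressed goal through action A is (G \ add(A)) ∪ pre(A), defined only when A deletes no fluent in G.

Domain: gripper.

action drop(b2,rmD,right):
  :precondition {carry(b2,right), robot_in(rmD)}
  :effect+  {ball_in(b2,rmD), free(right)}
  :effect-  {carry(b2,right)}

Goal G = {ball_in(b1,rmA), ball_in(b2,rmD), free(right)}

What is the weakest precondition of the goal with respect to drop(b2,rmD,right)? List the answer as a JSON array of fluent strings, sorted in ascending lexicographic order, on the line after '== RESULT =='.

Compute (G \ add) ∪ pre:
  G ∩ del = {}  (empty — regression defined)
  G \ add = {ball_in(b1,rmA), ball_in(b2,rmD), free(right)} \ {ball_in(b2,rmD), free(right)} = {ball_in(b1,rmA)}
  ∪ pre   = {ball_in(b1,rmA)} ∪ {carry(b2,right), robot_in(rmD)}
          = {ball_in(b1,rmA), carry(b2,right), robot_in(rmD)}

== RESULT ==
["ball_in(b1,rmA)", "carry(b2,right)", "robot_in(rmD)"]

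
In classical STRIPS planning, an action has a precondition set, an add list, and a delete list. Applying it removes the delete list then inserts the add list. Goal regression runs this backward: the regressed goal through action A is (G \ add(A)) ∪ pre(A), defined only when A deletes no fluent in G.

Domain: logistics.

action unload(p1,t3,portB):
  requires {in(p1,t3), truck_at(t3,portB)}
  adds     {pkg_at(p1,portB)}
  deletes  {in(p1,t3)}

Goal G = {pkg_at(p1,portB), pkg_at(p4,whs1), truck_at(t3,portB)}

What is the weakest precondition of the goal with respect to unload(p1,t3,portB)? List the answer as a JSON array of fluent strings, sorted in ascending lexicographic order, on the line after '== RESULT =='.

Compute (G \ add) ∪ pre:
  G ∩ del = {}  (empty — regression defined)
  G \ add = {pkg_at(p1,portB), pkg_at(p4,whs1), truck_at(t3,portB)} \ {pkg_at(p1,portB)} = {pkg_at(p4,whs1), truck_at(t3,portB)}
  ∪ pre   = {pkg_at(p4,whs1), truck_at(t3,portB)} ∪ {in(p1,t3), truck_at(t3,portB)}
          = {in(p1,t3), pkg_at(p4,whs1), truck_at(t3,portB)}

== RESULT ==
["in(p1,t3)", "pkg_at(p4,whs1)", "truck_at(t3,portB)"]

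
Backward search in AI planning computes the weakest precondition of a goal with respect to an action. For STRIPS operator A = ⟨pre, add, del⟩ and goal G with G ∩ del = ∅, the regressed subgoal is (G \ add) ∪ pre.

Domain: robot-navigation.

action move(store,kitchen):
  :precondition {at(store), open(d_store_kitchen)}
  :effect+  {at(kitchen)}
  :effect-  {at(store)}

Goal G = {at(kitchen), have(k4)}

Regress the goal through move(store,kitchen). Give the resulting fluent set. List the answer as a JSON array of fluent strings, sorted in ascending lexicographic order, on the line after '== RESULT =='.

Regress:
  G ∩ del = {}  (empty — regression defined)
  G \ add = {at(kitchen), have(k4)} \ {at(kitchen)} = {have(k4)}
  ∪ pre   = {have(k4)} ∪ {at(store), open(d_store_kitchen)}
          = {at(store), have(k4), open(d_store_kitchen)}

== RESULT ==
["at(store)", "have(k4)", "open(d_store_kitchen)"]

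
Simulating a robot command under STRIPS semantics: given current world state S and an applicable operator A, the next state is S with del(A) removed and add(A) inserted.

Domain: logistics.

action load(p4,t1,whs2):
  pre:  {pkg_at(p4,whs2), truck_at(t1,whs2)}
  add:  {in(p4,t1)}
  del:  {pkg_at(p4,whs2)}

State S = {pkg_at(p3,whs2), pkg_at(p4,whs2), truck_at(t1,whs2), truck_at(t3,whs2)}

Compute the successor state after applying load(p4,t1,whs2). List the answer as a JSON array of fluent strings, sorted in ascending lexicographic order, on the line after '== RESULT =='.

Compute (S \ del) ∪ add:
  pre ⊆ S: {pkg_at(p4,whs2), truck_at(t1,whs2)} ⊆ S  — applicable
  S \ del = {pkg_at(p3,whs2), truck_at(t1,whs2), truck_at(t3,whs2)}
  ∪ add   = {in(p4,t1), pkg_at(p3,whs2), truck_at(t1,whs2), truck_at(t3,whs2)}

== RESULT ==
["in(p4,t1)", "pkg_at(p3,whs2)", "truck_at(t1,whs2)", "truck_at(t3,whs2)"]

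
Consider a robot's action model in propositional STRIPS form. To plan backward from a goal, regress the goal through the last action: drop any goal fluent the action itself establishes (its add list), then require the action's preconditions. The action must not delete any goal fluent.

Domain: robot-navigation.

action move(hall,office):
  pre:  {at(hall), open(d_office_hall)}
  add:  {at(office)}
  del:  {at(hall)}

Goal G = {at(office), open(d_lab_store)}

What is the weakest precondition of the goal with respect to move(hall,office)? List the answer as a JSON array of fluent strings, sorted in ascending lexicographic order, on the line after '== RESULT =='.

Regress:
  G ∩ del = {}  (empty — regression defined)
  G \ add = {at(office), open(d_lab_store)} \ {at(office)} = {open(d_lab_store)}
  ∪ pre   = {open(d_lab_store)} ∪ {at(hall), open(d_office_hall)}
          = {at(hall), open(d_lab_store), open(d_office_hall)}

== RESULT ==
["at(hall)", "open(d_lab_store)", "open(d_office_hall)"]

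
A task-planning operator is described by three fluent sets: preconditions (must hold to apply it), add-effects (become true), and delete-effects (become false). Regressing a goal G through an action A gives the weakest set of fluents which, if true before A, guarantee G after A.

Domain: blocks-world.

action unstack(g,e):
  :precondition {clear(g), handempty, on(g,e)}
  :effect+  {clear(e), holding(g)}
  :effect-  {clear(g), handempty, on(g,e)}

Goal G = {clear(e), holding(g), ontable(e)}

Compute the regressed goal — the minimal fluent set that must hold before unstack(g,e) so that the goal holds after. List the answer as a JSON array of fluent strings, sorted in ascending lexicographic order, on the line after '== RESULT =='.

Compute (G \ add) ∪ pre:
  G ∩ del = {}  (empty — regression defined)
  G \ add = {clear(e), holding(g), ontable(e)} \ {clear(e), holding(g)} = {ontable(e)}
  ∪ pre   = {ontable(e)} ∪ {clear(g), handempty, on(g,e)}
          = {clear(g), handempty, on(g,e), ontable(e)}

== RESULT ==
["clear(g)", "handempty", "on(g,e)", "ontable(e)"]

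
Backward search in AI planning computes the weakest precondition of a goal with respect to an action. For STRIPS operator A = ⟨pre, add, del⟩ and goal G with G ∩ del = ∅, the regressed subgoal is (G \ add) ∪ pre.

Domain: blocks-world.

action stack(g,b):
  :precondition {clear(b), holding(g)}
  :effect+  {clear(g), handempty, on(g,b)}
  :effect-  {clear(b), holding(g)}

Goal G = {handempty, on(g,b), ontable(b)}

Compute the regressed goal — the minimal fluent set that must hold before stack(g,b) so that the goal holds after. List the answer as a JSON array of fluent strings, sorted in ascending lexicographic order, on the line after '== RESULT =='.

Compute (G \ add) ∪ pre:
  G ∩ del = {}  (empty — regression defined)
  G \ add = {handempty, on(g,b), ontable(b)} \ {clear(g), handempty, on(g,b)} = {ontable(b)}
  ∪ pre   = {ontable(b)} ∪ {clear(b), holding(g)}
          = {clear(b), holding(g), ontable(b)}

== RESULT ==
["clear(b)", "holding(g)", "ontable(b)"]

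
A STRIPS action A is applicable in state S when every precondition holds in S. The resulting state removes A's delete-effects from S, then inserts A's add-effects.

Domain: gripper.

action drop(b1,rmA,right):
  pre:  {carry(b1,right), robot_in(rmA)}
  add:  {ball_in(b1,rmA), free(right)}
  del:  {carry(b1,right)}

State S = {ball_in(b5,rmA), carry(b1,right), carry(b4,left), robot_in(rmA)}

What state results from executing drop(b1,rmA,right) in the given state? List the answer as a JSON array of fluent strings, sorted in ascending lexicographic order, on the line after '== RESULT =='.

Compute (S \ del) ∪ add:
  pre ⊆ S: {carry(b1,right), robot_in(rmA)} ⊆ S  — applicable
  S \ del = {ball_in(b5,rmA), carry(b4,left), robot_in(rmA)}
  ∪ add   = {ball_in(b1,rmA), ball_in(b5,rmA), carry(b4,left), free(right), robot_in(rmA)}

== RESULT ==
["ball_in(b1,rmA)", "ball_in(b5,rmA)", "carry(b4,left)", "free(right)", "robot_in(rmA)"]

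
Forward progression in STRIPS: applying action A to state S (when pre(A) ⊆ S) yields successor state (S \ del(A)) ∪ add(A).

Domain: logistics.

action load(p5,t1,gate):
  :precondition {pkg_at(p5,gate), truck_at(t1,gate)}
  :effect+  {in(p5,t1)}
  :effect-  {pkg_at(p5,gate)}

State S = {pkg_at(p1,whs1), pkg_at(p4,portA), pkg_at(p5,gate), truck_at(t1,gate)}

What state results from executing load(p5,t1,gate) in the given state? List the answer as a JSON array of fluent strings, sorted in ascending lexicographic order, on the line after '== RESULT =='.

Compute (S \ del) ∪ add:
  pre ⊆ S: {pkg_at(p5,gate), truck_at(t1,gate)} ⊆ S  — applicable
  S \ del = {pkg_at(p1,whs1), pkg_at(p4,portA), truck_at(t1,gate)}
  ∪ add   = {in(p5,t1), pkg_at(p1,whs1), pkg_at(p4,portA), truck_at(t1,gate)}

== RESULT ==
["in(p5,t1)", "pkg_at(p1,whs1)", "pkg_at(p4,portA)", "truck_at(t1,gate)"]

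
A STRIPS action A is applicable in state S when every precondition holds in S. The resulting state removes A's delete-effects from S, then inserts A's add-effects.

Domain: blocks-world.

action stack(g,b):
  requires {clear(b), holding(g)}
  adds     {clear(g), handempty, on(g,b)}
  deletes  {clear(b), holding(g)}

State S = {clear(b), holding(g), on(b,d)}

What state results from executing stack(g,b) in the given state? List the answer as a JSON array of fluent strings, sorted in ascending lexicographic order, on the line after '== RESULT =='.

Progress:
  pre ⊆ S: {clear(b), holding(g)} ⊆ S  — applicable
  S \ del = {on(b,d)}
  ∪ add   = {clear(g), handempty, on(b,d), on(g,b)}

== RESULT ==
["clear(g)", "handempty", "on(b,d)", "on(g,b)"]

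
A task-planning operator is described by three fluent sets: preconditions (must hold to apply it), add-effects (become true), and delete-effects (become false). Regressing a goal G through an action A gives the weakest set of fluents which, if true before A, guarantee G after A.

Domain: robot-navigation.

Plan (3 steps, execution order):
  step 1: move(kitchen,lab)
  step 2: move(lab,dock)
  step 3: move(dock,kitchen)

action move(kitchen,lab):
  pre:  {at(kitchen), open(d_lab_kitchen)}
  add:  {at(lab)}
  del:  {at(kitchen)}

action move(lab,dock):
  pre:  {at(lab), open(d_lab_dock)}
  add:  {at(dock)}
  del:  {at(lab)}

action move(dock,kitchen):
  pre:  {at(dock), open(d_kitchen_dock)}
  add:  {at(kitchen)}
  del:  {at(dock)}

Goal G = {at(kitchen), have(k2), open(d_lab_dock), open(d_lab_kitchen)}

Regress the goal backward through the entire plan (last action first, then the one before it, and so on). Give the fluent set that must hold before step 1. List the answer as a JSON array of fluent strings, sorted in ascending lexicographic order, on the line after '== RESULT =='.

Regress step by step:
  through step 3 (move(dock,kitchen)): drop {at(kitchen)}, keep {have(k2), open(d_lab_dock), open(d_lab_kitchen)}, require {at(dock), open(d_kitchen_dock)}
    → {at(dock), have(k2), open(d_kitchen_dock), open(d_lab_dock), open(d_lab_kitchen)}
  through step 2 (move(lab,dock)): drop {at(dock)}, keep {have(k2), open(d_kitchen_dock), open(d_lab_dock), open(d_lab_kitchen)}, require {at(lab), open(d_lab_dock)}
    → {at(lab), have(k2), open(d_kitchen_dock), open(d_lab_dock), open(d_lab_kitchen)}
  through step 1 (move(kitchen,lab)): drop {at(lab)}, keep {have(k2), open(d_kitchen_dock), open(d_lab_dock), open(d_lab_kitchen)}, require {at(kitchen), open(d_lab_kitchen)}
    → {at(kitchen), have(k2), open(d_kitchen_dock), open(d_lab_dock), open(d_lab_kitchen)}

== RESULT ==
["at(kitchen)", "have(k2)", "open(d_kitchen_dock)", "open(d_lab_dock)", "open(d_lab_kitchen)"]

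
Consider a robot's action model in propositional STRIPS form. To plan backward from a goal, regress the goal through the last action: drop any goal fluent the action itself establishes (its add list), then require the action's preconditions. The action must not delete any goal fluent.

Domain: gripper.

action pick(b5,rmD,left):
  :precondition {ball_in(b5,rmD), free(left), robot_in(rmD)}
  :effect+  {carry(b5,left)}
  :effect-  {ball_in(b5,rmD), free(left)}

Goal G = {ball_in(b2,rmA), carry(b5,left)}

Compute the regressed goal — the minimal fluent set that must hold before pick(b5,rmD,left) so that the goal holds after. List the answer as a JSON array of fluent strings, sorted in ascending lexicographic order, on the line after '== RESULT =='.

Compute (G \ add) ∪ pre:
  G ∩ del = {}  (empty — regression defined)
  G \ add = {ball_in(b2,rmA), carry(b5,left)} \ {carry(b5,left)} = {ball_in(b2,rmA)}
  ∪ pre   = {ball_in(b2,rmA)} ∪ {ball_in(b5,rmD), free(left), robot_in(rmD)}
          = {ball_in(b2,rmA), ball_in(b5,rmD), free(left), robot_in(rmD)}

== RESULT ==
["ball_in(b2,rmA)", "ball_in(b5,rmD)", "free(left)", "robot_in(rmD)"]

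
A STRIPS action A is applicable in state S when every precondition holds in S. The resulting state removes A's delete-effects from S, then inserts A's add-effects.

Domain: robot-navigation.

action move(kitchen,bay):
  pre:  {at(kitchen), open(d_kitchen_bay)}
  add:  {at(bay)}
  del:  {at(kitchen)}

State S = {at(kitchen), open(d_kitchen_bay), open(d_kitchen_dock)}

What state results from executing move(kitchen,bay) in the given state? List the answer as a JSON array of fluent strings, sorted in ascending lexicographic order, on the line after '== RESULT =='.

Progress:
  pre ⊆ S: {at(kitchen), open(d_kitchen_bay)} ⊆ S  — applicable
  S \ del = {open(d_kitchen_bay), open(d_kitchen_dock)}
  ∪ add   = {at(bay), open(d_kitchen_bay), open(d_kitchen_dock)}

== RESULT ==
["at(bay)", "open(d_kitchen_bay)", "open(d_kitchen_dock)"]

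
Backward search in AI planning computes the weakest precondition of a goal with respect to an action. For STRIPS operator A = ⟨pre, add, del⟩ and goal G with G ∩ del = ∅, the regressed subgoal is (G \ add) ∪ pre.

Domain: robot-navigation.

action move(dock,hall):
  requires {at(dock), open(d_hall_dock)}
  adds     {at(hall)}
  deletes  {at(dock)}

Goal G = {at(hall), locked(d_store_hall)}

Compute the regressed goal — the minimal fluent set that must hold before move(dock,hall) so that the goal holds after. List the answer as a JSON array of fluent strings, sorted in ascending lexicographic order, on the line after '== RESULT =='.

Regress:
  G ∩ del = {}  (empty — regression defined)
  G \ add = {at(hall), locked(d_store_hall)} \ {at(hall)} = {locked(d_store_hall)}
  ∪ pre   = {locked(d_store_hall)} ∪ {at(dock), open(d_hall_dock)}
          = {at(dock), locked(d_store_hall), open(d_hall_dock)}

== RESULT ==
["at(dock)", "locked(d_store_hall)", "open(d_hall_dock)"]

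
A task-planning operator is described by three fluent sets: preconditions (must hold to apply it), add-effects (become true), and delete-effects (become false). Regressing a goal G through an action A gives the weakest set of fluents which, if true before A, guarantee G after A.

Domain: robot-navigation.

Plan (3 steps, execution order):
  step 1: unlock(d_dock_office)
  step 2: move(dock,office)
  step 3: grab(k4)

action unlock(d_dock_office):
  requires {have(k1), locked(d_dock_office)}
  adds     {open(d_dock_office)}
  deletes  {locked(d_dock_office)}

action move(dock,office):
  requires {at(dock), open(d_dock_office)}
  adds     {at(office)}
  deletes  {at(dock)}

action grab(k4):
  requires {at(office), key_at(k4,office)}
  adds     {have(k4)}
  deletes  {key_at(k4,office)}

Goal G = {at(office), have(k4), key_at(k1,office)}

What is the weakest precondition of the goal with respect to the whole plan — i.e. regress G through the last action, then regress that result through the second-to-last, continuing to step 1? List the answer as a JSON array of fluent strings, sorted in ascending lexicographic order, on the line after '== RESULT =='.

Work backward from the goal:
  through step 3 (grab(k4)): drop {have(k4)}, keep {at(office), key_at(k1,office)}, require {at(office), key_at(k4,office)}
    → {at(office), key_at(k1,office), key_at(k4,office)}
  through step 2 (move(dock,office)): drop {at(office)}, keep {key_at(k1,office), key_at(k4,office)}, require {at(dock), open(d_dock_office)}
    → {at(dock), key_at(k1,office), key_at(k4,office), open(d_dock_office)}
  through step 1 (unlock(d_dock_office)): drop {open(d_dock_office)}, keep {at(dock), key_at(k1,office), key_at(k4,office)}, require {have(k1), locked(d_dock_office)}
    → {at(dock), have(k1), key_at(k1,office), key_at(k4,office), locked(d_dock_office)}

== RESULT ==
["at(dock)", "have(k1)", "key_at(k1,office)", "key_at(k4,office)", "locked(d_dock_office)"]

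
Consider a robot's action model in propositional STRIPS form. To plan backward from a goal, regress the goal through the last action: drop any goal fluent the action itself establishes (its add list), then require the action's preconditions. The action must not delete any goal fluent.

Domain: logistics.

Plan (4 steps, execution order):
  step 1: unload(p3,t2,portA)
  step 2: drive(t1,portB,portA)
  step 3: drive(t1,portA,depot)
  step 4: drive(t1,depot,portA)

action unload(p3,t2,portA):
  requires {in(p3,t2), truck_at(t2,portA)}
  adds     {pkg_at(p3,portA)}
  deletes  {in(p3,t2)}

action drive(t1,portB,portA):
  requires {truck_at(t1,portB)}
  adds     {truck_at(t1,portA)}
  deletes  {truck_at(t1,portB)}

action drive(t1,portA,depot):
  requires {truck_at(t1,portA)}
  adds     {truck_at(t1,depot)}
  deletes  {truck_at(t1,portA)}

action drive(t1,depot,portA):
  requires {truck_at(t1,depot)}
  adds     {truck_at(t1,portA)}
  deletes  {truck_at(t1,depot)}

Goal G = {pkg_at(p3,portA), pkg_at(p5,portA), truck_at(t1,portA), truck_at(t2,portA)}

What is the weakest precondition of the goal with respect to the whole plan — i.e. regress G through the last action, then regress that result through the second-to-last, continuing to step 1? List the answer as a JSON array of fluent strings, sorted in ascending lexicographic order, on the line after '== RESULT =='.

Work backward from the goal:
  through step 4 (drive(t1,depot,portA)): drop {truck_at(t1,portA)}, keep {pkg_at(p3,portA), pkg_at(p5,portA), truck_at(t2,portA)}, require {truck_at(t1,depot)}
    → {pkg_at(p3,portA), pkg_at(p5,portA), truck_at(t1,depot), truck_at(t2,portA)}
  through step 3 (drive(t1,portA,depot)): drop {truck_at(t1,depot)}, keep {pkg_at(p3,portA), pkg_at(p5,portA), truck_at(t2,portA)}, require {truck_at(t1,portA)}
    → {pkg_at(p3,portA), pkg_at(p5,portA), truck_at(t1,portA), truck_at(t2,portA)}
  through step 2 (drive(t1,portB,portA)): drop {truck_at(t1,portA)}, keep {pkg_at(p3,portA), pkg_at(p5,portA), truck_at(t2,portA)}, require {truck_at(t1,portB)}
    → {pkg_at(p3,portA), pkg_at(p5,portA), truck_at(t1,portB), truck_at(t2,portA)}
  through step 1 (unload(p3,t2,portA)): drop {pkg_at(p3,portA)}, keep {pkg_at(p5,portA), truck_at(t1,portB), truck_at(t2,portA)}, require {in(p3,t2), truck_at(t2,portA)}
    → {in(p3,t2), pkg_at(p5,portA), truck_at(t1,portB), truck_at(t2,portA)}

== RESULT ==
["in(p3,t2)", "pkg_at(p5,portA)", "truck_at(t1,portB)", "truck_at(t2,portA)"]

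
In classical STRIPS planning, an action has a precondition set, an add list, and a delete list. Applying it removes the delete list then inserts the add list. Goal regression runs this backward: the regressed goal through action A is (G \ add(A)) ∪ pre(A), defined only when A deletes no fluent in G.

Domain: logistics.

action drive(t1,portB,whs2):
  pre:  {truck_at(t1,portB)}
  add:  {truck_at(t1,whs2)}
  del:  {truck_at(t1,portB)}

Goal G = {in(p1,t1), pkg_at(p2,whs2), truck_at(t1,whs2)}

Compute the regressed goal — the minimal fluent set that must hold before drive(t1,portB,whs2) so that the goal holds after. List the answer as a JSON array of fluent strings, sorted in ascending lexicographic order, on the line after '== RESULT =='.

Compute (G \ add) ∪ pre:
  G ∩ del = {}  (empty — regression defined)
  G \ add = {in(p1,t1), pkg_at(p2,whs2), truck_at(t1,whs2)} \ {truck_at(t1,whs2)} = {in(p1,t1), pkg_at(p2,whs2)}
  ∪ pre   = {in(p1,t1), pkg_at(p2,whs2)} ∪ {truck_at(t1,portB)}
          = {in(p1,t1), pkg_at(p2,whs2), truck_at(t1,portB)}

== RESULT ==
["in(p1,t1)", "pkg_at(p2,whs2)", "truck_at(t1,portB)"]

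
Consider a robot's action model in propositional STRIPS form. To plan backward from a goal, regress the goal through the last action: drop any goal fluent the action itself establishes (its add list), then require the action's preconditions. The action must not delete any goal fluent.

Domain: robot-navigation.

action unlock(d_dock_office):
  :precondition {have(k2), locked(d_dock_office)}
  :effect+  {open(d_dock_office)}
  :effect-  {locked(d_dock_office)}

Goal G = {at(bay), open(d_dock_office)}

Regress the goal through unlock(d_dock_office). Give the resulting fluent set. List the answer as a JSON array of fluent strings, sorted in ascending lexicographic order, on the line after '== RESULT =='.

Regress:
  G ∩ del = {}  (empty — regression defined)
  G \ add = {at(bay), open(d_dock_office)} \ {open(d_dock_office)} = {at(bay)}
  ∪ pre   = {at(bay)} ∪ {have(k2), locked(d_dock_office)}
          = {at(bay), have(k2), locked(d_dock_office)}

== RESULT ==
["at(bay)", "have(k2)", "locked(d_dock_office)"]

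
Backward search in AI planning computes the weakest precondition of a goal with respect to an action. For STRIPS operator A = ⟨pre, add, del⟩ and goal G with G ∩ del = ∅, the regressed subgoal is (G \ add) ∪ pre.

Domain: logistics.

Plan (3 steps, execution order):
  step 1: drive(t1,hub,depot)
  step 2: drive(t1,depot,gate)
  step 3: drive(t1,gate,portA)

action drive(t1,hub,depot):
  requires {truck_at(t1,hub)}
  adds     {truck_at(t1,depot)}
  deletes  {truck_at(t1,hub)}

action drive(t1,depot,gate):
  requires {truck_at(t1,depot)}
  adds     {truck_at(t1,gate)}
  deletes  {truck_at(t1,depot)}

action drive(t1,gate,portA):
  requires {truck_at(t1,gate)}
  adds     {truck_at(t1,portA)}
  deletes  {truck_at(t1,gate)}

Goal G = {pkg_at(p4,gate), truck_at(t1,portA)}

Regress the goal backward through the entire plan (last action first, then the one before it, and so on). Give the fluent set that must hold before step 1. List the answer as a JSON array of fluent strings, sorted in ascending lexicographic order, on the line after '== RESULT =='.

Regress step by step:
  through step 3 (drive(t1,gate,portA)): drop {truck_at(t1,portA)}, keep {pkg_at(p4,gate)}, require {truck_at(t1,gate)}
    → {pkg_at(p4,gate), truck_at(t1,gate)}
  through step 2 (drive(t1,depot,gate)): drop {truck_at(t1,gate)}, keep {pkg_at(p4,gate)}, require {truck_at(t1,depot)}
    → {pkg_at(p4,gate), truck_at(t1,depot)}
  through step 1 (drive(t1,hub,depot)): drop {truck_at(t1,depot)}, keep {pkg_at(p4,gate)}, require {truck_at(t1,hub)}
    → {pkg_at(p4,gate), truck_at(t1,hub)}

== RESULT ==
["pkg_at(p4,gate)", "truck_at(t1,hub)"]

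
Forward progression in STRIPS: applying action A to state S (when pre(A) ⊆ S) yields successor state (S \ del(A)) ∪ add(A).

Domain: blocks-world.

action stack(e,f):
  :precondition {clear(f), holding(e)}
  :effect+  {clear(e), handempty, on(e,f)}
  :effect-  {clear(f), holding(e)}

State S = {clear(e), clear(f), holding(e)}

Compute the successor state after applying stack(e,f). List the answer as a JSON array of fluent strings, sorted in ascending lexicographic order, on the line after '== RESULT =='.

Progress:
  pre ⊆ S: {clear(f), holding(e)} ⊆ S  — applicable
  S \ del = {clear(e)}
  ∪ add   = {clear(e), handempty, on(e,f)}

== RESULT ==
["clear(e)", "handempty", "on(e,f)"]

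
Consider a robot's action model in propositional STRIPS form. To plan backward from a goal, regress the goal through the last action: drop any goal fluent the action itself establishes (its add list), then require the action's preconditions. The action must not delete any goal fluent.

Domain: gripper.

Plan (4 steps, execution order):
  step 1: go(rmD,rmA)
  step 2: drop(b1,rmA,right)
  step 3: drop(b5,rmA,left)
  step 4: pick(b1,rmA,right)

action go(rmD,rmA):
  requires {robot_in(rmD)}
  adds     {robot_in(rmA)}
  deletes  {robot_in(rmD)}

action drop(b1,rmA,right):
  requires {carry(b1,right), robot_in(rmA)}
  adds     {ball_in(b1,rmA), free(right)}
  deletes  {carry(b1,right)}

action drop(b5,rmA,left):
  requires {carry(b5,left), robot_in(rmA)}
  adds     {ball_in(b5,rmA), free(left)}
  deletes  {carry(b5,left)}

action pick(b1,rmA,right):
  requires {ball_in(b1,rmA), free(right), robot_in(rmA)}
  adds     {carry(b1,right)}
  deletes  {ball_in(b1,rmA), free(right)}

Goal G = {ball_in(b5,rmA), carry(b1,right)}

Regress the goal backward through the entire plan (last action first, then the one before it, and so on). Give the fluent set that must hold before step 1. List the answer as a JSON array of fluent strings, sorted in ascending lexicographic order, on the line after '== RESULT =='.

Work backward from the goal:
  through step 4 (pick(b1,rmA,right)): drop {carry(b1,right)}, keep {ball_in(b5,rmA)}, require {ball_in(b1,rmA), free(right), robot_in(rmA)}
    → {ball_in(b1,rmA), ball_in(b5,rmA), free(right), robot_in(rmA)}
  through step 3 (drop(b5,rmA,left)): drop {ball_in(b5,rmA)}, keep {ball_in(b1,rmA), free(right), robot_in(rmA)}, require {carry(b5,left), robot_in(rmA)}
    → {ball_in(b1,rmA), carry(b5,left), free(right), robot_in(rmA)}
  through step 2 (drop(b1,rmA,right)): drop {ball_in(b1,rmA), free(right)}, keep {carry(b5,left), robot_in(rmA)}, require {carry(b1,right), robot_in(rmA)}
    → {carry(b1,right), carry(b5,left), robot_in(rmA)}
  through step 1 (go(rmD,rmA)): drop {robot_in(rmA)}, keep {carry(b1,right), carry(b5,left)}, require {robot_in(rmD)}
    → {carry(b1,right), carry(b5,left), robot_in(rmD)}

== RESULT ==
["carry(b1,right)", "carry(b5,left)", "robot_in(rmD)"]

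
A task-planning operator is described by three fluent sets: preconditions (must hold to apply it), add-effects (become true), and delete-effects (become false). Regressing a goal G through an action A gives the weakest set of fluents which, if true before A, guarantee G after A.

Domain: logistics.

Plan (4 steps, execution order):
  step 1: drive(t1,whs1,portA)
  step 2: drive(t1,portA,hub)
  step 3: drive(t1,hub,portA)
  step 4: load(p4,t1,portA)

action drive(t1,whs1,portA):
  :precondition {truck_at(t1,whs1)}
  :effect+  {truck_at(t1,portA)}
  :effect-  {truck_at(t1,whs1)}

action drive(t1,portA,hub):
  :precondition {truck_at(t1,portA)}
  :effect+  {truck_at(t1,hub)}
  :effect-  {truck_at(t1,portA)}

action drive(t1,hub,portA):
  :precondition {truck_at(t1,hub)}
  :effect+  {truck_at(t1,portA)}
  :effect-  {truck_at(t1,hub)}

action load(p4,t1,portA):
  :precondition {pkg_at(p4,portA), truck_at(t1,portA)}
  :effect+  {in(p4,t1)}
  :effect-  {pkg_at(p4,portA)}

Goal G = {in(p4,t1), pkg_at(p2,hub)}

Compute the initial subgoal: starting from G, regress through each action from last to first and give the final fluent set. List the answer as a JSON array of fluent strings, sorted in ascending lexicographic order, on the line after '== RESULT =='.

Work backward from the goal:
  through step 4 (load(p4,t1,portA)): drop {in(p4,t1)}, keep {pkg_at(p2,hub)}, require {pkg_at(p4,portA), truck_at(t1,portA)}
    → {pkg_at(p2,hub), pkg_at(p4,portA), truck_at(t1,portA)}
  through step 3 (drive(t1,hub,portA)): drop {truck_at(t1,portA)}, keep {pkg_at(p2,hub), pkg_at(p4,portA)}, require {truck_at(t1,hub)}
    → {pkg_at(p2,hub), pkg_at(p4,portA), truck_at(t1,hub)}
  through step 2 (drive(t1,portA,hub)): drop {truck_at(t1,hub)}, keep {pkg_at(p2,hub), pkg_at(p4,portA)}, require {truck_at(t1,portA)}
    → {pkg_at(p2,hub), pkg_at(p4,portA), truck_at(t1,portA)}
  through step 1 (drive(t1,whs1,portA)): drop {truck_at(t1,portA)}, keep {pkg_at(p2,hub), pkg_at(p4,portA)}, require {truck_at(t1,whs1)}
    → {pkg_at(p2,hub), pkg_at(p4,portA), truck_at(t1,whs1)}

== RESULT ==
["pkg_at(p2,hub)", "pkg_at(p4,portA)", "truck_at(t1,whs1)"]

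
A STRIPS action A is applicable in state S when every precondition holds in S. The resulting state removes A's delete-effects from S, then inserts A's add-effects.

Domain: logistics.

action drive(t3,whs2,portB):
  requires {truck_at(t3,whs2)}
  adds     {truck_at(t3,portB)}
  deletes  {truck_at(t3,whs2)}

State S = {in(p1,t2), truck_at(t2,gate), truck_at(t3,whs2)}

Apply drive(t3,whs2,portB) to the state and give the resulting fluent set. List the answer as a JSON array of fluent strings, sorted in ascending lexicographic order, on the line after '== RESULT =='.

Compute (S \ del) ∪ add:
  pre ⊆ S: {truck_at(t3,whs2)} ⊆ S  — applicable
  S \ del = {in(p1,t2), truck_at(t2,gate)}
  ∪ add   = {in(p1,t2), truck_at(t2,gate), truck_at(t3,portB)}

== RESULT ==
["in(p1,t2)", "truck_at(t2,gate)", "truck_at(t3,portB)"]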